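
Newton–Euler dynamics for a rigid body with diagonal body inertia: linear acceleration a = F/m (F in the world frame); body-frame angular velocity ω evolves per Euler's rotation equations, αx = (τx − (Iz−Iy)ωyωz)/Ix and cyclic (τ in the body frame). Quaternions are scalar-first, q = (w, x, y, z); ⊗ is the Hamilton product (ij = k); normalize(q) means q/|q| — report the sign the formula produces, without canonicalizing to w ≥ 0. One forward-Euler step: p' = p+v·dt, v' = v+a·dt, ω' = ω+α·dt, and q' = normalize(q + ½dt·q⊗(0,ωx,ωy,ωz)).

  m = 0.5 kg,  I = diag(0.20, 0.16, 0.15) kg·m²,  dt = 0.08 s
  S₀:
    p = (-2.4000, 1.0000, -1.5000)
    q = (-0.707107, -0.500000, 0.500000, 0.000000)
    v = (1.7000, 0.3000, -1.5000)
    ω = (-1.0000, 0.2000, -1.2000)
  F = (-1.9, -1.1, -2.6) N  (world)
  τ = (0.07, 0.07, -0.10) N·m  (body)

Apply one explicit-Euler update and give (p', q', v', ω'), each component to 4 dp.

p' = (-2.2640, 1.0240, -1.6200)
q' = (-0.7297, -0.4947, 0.4694, 0.0498)
v' = (1.3960, 0.1240, -1.9160)
ω' = (-0.9730, 0.2050, -1.2576)

ω×(Iω) gyroscopic = (0.0024, 0.0600, 0.0080)
(τ − ω×Iω)/I = (0.3380, 0.0625, -0.7200)
new body rate ω' = (-0.9730, 0.2050, -1.2576)
2q̇ = q⊗(0,ω) = (-0.6000000, 0.1071070, -0.7414214, 1.2485284)
q' = normalize(q + ½dt·q⊗(0,ω)) = (-0.7297, -0.4947, 0.4694, 0.0498)
p + v·dt = (-2.2640, 1.0240, -1.6200)
new velocity v' = (1.3960, 0.1240, -1.9160)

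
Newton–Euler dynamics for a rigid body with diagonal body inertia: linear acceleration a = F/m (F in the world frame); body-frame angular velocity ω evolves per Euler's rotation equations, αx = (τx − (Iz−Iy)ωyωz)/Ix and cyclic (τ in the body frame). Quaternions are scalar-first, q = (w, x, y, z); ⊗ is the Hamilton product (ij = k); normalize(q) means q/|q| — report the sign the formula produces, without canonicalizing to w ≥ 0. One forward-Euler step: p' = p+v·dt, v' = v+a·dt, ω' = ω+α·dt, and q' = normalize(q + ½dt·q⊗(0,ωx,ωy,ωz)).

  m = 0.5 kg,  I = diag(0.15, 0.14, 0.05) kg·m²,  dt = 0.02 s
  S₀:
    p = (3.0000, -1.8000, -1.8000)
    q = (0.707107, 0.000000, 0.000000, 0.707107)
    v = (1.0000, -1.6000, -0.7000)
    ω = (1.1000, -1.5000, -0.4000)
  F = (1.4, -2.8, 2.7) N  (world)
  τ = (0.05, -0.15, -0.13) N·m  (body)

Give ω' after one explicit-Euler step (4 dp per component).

ω×(Iω) gyroscopic = (-0.0540, -0.0440, 0.0165)
angular accel α = (0.6933, -0.7571, -2.9300)
ω' = ω + α·dt = (1.1139, -1.5151, -0.4586)

ω' = (1.1139, -1.5151, -0.4586)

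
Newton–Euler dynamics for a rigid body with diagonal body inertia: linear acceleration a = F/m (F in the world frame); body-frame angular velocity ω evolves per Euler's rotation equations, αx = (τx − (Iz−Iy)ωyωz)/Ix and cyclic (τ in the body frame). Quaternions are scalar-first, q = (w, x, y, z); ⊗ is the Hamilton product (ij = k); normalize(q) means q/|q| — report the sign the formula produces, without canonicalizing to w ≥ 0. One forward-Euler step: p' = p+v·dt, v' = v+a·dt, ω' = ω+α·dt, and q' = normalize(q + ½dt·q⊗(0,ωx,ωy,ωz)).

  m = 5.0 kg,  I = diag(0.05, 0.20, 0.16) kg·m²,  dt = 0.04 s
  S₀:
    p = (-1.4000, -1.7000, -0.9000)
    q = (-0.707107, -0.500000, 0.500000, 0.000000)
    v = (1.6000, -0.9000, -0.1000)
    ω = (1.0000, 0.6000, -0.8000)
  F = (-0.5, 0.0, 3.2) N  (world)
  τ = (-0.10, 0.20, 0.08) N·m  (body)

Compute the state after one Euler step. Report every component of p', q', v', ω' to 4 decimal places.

linear accel F/m = (-0.1000, 0.0000, 0.6400)
p' = p + v·dt = (-1.3360, -1.7360, -0.9040)
new velocity v' = (1.5960, -0.9000, -0.0744)
angular accel α = (-2.3840, 0.5600, -0.0625)
ω' = ω + α·dt = (0.9046, 0.6224, -0.8025)
Hamilton product q⊗(0,ω) = (0.2000000, -1.1071070, -0.8242642, -0.2343144)
updated quaternion q' = (-0.7028, -0.5219, 0.4833, -0.0047)

p' = (-1.3360, -1.7360, -0.9040)
q' = (-0.7028, -0.5219, 0.4833, -0.0047)
v' = (1.5960, -0.9000, -0.0744)
ω' = (0.9046, 0.6224, -0.8025)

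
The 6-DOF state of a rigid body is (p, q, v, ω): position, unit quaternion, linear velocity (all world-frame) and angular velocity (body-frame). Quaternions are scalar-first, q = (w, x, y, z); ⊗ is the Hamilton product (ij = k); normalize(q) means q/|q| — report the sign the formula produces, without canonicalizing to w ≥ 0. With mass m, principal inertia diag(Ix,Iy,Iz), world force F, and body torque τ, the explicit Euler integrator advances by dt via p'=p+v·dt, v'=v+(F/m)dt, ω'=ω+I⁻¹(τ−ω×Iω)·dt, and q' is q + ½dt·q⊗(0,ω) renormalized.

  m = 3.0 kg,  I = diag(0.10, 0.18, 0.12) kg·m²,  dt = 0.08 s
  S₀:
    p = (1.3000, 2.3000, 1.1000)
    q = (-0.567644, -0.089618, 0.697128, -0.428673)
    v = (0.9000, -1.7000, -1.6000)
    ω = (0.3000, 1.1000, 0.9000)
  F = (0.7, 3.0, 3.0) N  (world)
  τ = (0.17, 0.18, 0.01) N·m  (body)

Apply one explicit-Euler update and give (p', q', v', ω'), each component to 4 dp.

p' = (1.3720, 2.1640, 0.9720)
q' = (-0.5808, -0.0524, 0.6691, -0.4606)
v' = (0.9187, -1.6200, -1.5200)
ω' = (0.4835, 1.1824, 0.8891)

new position p' = (1.3720, 2.1640, 0.9720)
v + (F/m)dt = (0.9187, -1.6200, -1.5200)
gyro term ω×Iω = (-0.0594, -0.0054, 0.0264)
α = I⁻¹(τ − ω×Iω) = (2.2940, 1.0300, -0.1367)
ω + α·dt = (0.4835, 1.1824, 0.8891)
2q̇ = q⊗(0,ω) = (-0.3541497, 0.9286623, -0.6723541, -0.8185978)
updated quaternion q' = (-0.5808, -0.0524, 0.6691, -0.4606)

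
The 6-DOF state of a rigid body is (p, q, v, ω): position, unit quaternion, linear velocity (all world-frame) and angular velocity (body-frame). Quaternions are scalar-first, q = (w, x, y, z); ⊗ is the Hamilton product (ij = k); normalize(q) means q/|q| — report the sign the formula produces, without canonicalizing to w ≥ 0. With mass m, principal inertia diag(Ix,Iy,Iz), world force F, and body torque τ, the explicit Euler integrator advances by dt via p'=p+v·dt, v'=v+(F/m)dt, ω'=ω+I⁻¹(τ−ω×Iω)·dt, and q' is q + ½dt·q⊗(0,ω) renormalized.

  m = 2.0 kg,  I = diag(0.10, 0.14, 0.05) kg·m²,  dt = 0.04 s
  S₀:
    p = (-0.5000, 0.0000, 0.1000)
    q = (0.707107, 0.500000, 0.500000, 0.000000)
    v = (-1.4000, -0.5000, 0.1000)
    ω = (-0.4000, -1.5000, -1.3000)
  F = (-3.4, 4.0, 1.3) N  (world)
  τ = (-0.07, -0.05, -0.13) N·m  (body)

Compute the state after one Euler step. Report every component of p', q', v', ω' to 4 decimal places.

a = F/m = (-1.7000, 2.0000, 0.6500)
p' = p + v·dt = (-0.5560, -0.0200, 0.1040)
new velocity v' = (-1.4680, -0.4200, 0.1260)
gyro term ω×Iω = (-0.1755, 0.0260, 0.0240)
angular accel α = (1.0550, -0.5429, -3.0800)
new body rate ω' = (-0.3578, -1.5217, -1.4232)
2q̇ = q⊗(0,ω) = (0.9500000, -0.9328428, -0.4106605, -1.4692391)
updated quaternion q' = (0.7255, 0.4809, 0.4914, -0.0294)

p' = (-0.5560, -0.0200, 0.1040)
q' = (0.7255, 0.4809, 0.4914, -0.0294)
v' = (-1.4680, -0.4200, 0.1260)
ω' = (-0.3578, -1.5217, -1.4232)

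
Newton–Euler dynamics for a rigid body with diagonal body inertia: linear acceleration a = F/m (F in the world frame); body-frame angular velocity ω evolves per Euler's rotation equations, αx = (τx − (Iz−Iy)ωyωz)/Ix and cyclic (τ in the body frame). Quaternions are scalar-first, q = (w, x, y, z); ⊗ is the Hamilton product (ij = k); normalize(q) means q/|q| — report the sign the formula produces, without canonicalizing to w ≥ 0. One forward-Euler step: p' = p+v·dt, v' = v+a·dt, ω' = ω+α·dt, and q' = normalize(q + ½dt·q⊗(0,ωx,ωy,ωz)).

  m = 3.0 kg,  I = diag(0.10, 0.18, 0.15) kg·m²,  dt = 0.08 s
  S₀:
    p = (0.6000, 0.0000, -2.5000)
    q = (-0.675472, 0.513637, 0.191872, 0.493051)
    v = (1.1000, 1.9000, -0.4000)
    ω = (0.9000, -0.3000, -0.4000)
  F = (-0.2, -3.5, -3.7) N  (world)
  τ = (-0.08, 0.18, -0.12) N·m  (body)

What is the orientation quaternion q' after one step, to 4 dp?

q⊗(0,ω) = (-0.2074913, -0.5367583, 0.8518423, -0.0565871)
updated quaternion q' = (-0.6832, 0.4917, 0.2258, 0.4904)

q' = (-0.6832, 0.4917, 0.2258, 0.4904)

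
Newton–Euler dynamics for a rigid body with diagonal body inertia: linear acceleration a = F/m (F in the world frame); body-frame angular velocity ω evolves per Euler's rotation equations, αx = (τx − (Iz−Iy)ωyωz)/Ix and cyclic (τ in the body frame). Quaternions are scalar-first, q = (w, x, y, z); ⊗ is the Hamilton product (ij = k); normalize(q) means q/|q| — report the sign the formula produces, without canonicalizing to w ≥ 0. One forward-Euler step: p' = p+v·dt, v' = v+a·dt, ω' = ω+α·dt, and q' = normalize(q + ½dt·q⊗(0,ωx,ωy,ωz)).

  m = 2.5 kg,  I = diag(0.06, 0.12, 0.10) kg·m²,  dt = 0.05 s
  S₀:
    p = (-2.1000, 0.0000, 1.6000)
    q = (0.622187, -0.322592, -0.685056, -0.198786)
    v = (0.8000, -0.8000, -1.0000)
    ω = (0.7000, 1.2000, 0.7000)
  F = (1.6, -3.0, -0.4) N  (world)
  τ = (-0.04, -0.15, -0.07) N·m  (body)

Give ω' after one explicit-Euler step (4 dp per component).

(τ − ω×Iω)/I = (-0.3867, -1.0867, -1.2040)
ω + α·dt = (0.6807, 1.1457, 0.6398)

ω' = (0.6807, 1.1457, 0.6398)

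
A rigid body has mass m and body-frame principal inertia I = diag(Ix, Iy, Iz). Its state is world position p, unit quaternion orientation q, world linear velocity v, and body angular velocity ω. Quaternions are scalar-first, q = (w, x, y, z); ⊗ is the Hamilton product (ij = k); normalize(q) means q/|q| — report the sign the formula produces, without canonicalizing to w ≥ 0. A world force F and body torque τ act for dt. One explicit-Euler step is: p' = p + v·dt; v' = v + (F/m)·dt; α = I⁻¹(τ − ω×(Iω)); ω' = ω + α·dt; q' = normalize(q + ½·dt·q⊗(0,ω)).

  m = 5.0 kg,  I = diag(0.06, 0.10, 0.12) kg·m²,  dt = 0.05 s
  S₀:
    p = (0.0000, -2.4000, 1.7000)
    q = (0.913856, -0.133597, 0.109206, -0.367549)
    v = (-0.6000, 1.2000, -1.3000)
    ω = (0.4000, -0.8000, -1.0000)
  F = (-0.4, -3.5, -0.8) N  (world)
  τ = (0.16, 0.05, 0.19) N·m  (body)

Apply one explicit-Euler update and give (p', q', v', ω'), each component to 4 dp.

p' = (-0.0300, -2.3400, 1.6350)
q' = (0.9077, -0.1345, 0.0839, -0.3886)
v' = (-0.6040, 1.1650, -1.3080)
ω' = (0.5200, -0.7870, -0.9155)

a = F/m = (-0.0800, -0.7000, -0.1600)
p' = p + v·dt = (-0.0300, -2.3400, 1.6350)
new velocity v' = (-0.6040, 1.1650, -1.3080)
precession coupling ω×(Iω) = (0.0160, 0.0240, -0.0128)
α = I⁻¹(τ − ω×Iω) = (2.4000, 0.2600, 1.6900)
ω' = ω + α·dt = (0.5200, -0.7870, -0.9155)
Hamilton product q⊗(0,ω) = (-0.2267454, -0.0377028, -1.0117014, -0.8506608)
updated quaternion q' = (0.9077, -0.1345, 0.0839, -0.3886)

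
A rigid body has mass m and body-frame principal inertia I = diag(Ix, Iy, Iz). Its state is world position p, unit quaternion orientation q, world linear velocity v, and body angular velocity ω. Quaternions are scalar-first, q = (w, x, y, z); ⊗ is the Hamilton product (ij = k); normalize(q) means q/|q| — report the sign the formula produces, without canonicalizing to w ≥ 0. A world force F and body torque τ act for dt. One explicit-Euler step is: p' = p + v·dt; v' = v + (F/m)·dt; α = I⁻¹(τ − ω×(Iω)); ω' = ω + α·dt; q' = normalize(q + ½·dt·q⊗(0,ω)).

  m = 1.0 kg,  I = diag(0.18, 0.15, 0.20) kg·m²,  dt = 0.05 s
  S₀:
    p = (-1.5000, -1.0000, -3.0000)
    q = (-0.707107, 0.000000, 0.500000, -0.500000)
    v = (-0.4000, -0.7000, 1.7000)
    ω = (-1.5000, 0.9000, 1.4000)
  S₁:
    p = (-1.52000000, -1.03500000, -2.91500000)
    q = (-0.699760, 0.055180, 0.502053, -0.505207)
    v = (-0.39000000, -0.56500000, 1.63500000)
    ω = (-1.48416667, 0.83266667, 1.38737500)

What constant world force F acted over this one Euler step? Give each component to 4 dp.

velocity change Δv = (0.01000000, 0.13500000, -0.06500000)
applied force F = (0.2000, 2.7000, -1.3000)

F = (0.2000, 2.7000, -1.3000)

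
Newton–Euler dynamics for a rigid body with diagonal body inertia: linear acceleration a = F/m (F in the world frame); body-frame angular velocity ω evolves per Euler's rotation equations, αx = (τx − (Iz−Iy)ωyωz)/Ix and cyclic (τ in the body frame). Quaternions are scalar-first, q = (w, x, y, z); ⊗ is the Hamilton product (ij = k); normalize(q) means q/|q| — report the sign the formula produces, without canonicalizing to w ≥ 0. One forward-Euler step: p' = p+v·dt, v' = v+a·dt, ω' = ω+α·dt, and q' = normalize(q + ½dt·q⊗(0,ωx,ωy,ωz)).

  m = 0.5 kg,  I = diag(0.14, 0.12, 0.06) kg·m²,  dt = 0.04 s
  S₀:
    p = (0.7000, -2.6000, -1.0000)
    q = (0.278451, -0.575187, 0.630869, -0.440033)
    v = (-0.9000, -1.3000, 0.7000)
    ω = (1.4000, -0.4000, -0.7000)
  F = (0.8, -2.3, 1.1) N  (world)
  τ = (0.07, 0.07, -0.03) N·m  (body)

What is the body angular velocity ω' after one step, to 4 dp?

ω' = (1.4248, -0.3505, -0.7275)

gyro term ω×Iω = (-0.0168, -0.0784, 0.0112)
α = I⁻¹(τ − ω×Iω) = (0.6200, 1.2367, -0.6867)
ω + α·dt = (1.4248, -0.3505, -0.7275)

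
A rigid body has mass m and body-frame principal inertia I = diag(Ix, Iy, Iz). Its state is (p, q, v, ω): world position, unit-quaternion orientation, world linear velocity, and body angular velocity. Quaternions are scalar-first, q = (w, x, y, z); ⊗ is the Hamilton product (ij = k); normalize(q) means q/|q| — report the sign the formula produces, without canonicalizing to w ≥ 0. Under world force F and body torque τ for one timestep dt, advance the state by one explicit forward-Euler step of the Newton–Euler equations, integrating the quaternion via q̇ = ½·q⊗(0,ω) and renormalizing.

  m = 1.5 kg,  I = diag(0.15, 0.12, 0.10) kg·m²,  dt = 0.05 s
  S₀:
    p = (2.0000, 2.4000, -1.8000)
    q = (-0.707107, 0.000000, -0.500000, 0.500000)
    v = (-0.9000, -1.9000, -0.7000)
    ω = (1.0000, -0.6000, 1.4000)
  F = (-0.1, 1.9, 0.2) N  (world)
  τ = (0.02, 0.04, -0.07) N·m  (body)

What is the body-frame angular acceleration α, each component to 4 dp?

precession coupling ω×(Iω) = (0.0168, 0.0700, 0.0180)
angular accel α = (0.0213, -0.2500, -0.8800)

α = (0.0213, -0.2500, -0.8800)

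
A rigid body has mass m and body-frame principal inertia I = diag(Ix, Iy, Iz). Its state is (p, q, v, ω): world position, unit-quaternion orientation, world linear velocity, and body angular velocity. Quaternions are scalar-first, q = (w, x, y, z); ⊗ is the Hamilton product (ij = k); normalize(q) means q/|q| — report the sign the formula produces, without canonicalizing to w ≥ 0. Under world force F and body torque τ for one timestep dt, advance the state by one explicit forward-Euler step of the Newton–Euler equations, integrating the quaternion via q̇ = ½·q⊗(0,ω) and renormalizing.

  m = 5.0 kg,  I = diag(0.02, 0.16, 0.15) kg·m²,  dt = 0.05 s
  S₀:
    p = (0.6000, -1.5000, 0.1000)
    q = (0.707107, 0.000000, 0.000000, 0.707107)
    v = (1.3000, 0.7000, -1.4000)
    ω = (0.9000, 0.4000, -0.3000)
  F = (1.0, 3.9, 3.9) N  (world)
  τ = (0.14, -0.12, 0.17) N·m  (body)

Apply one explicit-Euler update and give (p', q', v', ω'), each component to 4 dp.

p' = (0.6650, -1.4650, 0.0300)
q' = (0.7122, 0.0088, 0.0230, 0.7016)
v' = (1.3100, 0.7390, -1.3610)
ω' = (1.2470, 0.3515, -0.2601)

linear accel F/m = (0.2000, 0.7800, 0.7800)
p + v·dt = (0.6650, -1.4650, 0.0300)
new velocity v' = (1.3100, 0.7390, -1.3610)
gyro term ω×Iω = (0.0012, 0.0351, 0.0504)
angular accel α = (6.9400, -0.9694, 0.7973)
new body rate ω' = (1.2470, 0.3515, -0.2601)
2q̇ = q⊗(0,ω) = (0.2121321, 0.3535535, 0.9192391, -0.2121321)
q + ½dt·q⊗(0,ω), renormalized = (0.7122, 0.0088, 0.0230, 0.7016)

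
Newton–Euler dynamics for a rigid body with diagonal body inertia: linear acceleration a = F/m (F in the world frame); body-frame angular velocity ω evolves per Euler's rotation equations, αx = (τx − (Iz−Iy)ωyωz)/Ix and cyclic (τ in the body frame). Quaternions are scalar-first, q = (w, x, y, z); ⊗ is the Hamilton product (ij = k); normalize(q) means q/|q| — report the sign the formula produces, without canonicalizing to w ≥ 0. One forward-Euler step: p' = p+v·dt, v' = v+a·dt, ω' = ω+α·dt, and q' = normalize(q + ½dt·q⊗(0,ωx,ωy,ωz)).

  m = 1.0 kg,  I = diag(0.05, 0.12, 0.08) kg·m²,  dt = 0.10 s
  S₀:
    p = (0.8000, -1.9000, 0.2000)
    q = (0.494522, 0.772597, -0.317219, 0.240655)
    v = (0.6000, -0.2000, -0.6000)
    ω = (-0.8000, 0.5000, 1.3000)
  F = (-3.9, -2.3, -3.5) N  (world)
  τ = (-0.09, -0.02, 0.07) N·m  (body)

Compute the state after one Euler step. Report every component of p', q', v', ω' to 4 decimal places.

α = I⁻¹(τ − ω×Iω) = (-1.2800, -0.4267, 1.2250)
ω' = ω + α·dt = (-0.9280, 0.4573, 1.4225)
2q̇ = q⊗(0,ω) = (0.4638356, -0.9283298, -0.9496391, 0.7754019)
q + ½dt·q⊗(0,ω), renormalized = (0.5161, 0.7238, -0.3635, 0.2785)
a = (-3.9000, -2.3000, -3.5000)
p' = p + v·dt = (0.8600, -1.9200, 0.1400)
v + (F/m)dt = (0.2100, -0.4300, -0.9500)

p' = (0.8600, -1.9200, 0.1400)
q' = (0.5161, 0.7238, -0.3635, 0.2785)
v' = (0.2100, -0.4300, -0.9500)
ω' = (-0.9280, 0.4573, 1.4225)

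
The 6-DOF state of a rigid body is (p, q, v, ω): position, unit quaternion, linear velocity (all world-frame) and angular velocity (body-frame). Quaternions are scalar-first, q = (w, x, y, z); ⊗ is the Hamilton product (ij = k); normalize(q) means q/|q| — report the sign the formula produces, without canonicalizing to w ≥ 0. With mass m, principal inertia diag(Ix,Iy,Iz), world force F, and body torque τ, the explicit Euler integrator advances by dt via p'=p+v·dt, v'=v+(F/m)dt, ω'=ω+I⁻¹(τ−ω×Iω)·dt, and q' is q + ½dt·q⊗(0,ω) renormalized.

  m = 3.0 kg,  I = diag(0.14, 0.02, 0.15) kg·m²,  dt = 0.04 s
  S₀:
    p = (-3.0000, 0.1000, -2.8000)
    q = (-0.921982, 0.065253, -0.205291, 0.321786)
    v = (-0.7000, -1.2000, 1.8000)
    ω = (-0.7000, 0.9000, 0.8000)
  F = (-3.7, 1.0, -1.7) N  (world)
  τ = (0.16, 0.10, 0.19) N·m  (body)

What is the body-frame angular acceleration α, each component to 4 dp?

ω×(Iω) gyroscopic = (0.0936, 0.0056, 0.0756)
(τ − ω×Iω)/I = (0.4743, 4.7200, 0.7627)

α = (0.4743, 4.7200, 0.7627)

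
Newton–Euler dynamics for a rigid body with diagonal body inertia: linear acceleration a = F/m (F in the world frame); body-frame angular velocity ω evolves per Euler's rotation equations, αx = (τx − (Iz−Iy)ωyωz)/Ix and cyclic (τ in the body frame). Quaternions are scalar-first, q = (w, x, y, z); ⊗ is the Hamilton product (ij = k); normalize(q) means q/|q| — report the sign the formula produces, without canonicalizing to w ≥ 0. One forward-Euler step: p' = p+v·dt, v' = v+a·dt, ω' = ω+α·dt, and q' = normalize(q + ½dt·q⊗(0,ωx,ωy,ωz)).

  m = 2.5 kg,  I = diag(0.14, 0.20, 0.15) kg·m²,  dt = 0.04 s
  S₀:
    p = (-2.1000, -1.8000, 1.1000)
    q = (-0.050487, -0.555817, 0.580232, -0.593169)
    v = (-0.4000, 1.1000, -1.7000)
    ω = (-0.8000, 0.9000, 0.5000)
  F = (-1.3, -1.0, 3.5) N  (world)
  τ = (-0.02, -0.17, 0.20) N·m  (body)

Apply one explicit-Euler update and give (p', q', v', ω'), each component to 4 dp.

p' = (-2.1160, -1.7560, 1.0320)
q' = (-0.0639, -0.5383, 0.5942, -0.5942)
v' = (-0.4208, 1.0840, -1.6440)
ω' = (-0.7993, 0.8652, 0.5649)

(τ − ω×Iω)/I = (0.0179, -0.8700, 1.6213)
ω + α·dt = (-0.7993, 0.8652, 0.5649)
2q̇ = q⊗(0,ω) = (-0.6702779, 0.8643577, 0.7070054, -0.0612932)
q + ½dt·q⊗(0,ω), renormalized = (-0.0639, -0.5383, 0.5942, -0.5942)
p + v·dt = (-2.1160, -1.7560, 1.0320)
v' = v + a·dt = (-0.4208, 1.0840, -1.6440)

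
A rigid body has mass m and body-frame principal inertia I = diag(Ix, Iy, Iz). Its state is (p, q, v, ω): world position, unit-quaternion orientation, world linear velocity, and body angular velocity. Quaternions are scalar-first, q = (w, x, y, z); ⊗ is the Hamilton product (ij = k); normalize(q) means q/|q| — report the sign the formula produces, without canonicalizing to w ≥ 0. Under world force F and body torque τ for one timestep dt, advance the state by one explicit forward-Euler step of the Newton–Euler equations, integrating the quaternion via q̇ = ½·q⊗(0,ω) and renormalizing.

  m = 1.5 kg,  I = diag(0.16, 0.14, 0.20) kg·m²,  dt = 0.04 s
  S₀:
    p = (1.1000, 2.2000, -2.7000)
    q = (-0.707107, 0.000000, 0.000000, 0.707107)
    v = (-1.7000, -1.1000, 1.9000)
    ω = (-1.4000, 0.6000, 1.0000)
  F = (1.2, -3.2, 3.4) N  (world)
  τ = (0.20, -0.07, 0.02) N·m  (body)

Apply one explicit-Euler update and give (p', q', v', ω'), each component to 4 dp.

ω×(Iω) gyroscopic = (0.0360, 0.0560, 0.0168)
α = I⁻¹(τ − ω×Iω) = (1.0250, -0.9000, 0.0160)
new body rate ω' = (-1.3590, 0.5640, 1.0006)
q⊗(0,ω) = (-0.7071070, 0.5656856, -1.4142140, -0.7071070)
q' = normalize(q + ½dt·q⊗(0,ω)) = (-0.7208, 0.0113, -0.0283, 0.6925)
a = F/m = (0.8000, -2.1333, 2.2667)
new position p' = (1.0320, 2.1560, -2.6240)
v' = v + a·dt = (-1.6680, -1.1853, 1.9907)

p' = (1.0320, 2.1560, -2.6240)
q' = (-0.7208, 0.0113, -0.0283, 0.6925)
v' = (-1.6680, -1.1853, 1.9907)
ω' = (-1.3590, 0.5640, 1.0006)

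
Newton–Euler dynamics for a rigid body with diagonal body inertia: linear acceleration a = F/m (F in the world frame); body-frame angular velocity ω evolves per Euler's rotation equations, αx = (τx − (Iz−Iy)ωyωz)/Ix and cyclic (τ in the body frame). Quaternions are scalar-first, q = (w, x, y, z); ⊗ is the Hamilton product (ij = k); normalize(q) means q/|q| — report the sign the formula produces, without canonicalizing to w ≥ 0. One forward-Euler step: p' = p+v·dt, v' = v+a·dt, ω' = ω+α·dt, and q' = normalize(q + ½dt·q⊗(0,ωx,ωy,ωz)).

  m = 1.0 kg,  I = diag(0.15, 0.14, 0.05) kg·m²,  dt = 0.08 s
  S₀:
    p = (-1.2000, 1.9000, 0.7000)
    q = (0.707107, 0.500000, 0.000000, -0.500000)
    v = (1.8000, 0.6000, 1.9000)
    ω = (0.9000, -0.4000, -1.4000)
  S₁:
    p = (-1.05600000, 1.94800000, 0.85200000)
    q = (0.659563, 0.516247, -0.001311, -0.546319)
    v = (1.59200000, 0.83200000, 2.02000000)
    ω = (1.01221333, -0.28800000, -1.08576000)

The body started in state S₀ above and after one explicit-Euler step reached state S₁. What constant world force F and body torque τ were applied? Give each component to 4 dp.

rate change Δω = (0.11221333, 0.11200000, 0.31424000)
precession coupling = (-0.0504, -0.1260, 0.0036)
τ = I·(Δω/dt) + ω₀×(Iω₀) = (0.1600, 0.0700, 0.2000)
v₁ − v₀ = (-0.20800000, 0.23200000, 0.12000000)
m·(v₁−v₀)/dt = (-2.6000, 2.9000, 1.5000)

F = (-2.6000, 2.9000, 1.5000)
τ = (0.1600, 0.0700, 0.2000)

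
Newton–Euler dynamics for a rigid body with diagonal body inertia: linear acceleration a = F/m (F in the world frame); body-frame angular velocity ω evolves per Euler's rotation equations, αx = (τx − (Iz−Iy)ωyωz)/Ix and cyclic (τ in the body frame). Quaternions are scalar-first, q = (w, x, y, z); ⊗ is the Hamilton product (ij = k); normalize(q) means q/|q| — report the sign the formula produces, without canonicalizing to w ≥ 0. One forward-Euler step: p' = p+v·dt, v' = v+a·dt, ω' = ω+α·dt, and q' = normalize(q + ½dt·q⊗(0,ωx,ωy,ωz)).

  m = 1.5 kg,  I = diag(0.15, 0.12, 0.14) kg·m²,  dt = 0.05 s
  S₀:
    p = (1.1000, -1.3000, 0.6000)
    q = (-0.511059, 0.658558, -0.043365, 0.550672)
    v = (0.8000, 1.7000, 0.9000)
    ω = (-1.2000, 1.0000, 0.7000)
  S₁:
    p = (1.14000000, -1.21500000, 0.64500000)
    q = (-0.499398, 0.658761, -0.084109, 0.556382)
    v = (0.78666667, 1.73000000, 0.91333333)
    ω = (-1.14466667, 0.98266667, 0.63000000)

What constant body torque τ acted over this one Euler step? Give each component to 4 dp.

τ = (0.1800, -0.0500, -0.1600)

ω₁ − ω₀ = (0.05533333, -0.01733333, -0.07000000)
ω₀×(Iω₀) = (0.0140, -0.0084, 0.0360)
τ = I·(Δω/dt) + ω₀×(Iω₀) = (0.1800, -0.0500, -0.1600)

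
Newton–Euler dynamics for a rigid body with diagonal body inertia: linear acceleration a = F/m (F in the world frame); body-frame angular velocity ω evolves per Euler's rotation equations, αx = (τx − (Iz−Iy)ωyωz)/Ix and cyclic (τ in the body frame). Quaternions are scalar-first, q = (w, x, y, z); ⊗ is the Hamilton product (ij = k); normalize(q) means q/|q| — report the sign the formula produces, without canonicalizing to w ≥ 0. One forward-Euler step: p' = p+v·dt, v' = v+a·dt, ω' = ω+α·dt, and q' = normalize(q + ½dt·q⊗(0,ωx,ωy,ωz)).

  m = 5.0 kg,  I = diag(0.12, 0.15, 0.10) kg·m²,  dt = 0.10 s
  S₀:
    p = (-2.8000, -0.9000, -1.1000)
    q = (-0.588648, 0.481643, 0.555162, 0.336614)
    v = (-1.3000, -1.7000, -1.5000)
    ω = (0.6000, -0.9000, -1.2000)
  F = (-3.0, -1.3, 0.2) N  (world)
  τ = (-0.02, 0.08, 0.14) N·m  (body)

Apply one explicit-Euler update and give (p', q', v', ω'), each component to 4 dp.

a = (-0.6000, -0.2600, 0.0400)
p + v·dt = (-2.9300, -1.0700, -1.2500)
v' = v + a·dt = (-1.3600, -1.7260, -1.4960)
angular accel α = (0.2833, 0.6293, 1.5620)
new body rate ω' = (0.6283, -0.8371, -1.0438)
2q̇ = q⊗(0,ω) = (0.6145968, -0.7164306, 1.3097232, -0.0601983)
updated quaternion q' = (-0.5561, 0.4444, 0.6186, 0.3325)

p' = (-2.9300, -1.0700, -1.2500)
q' = (-0.5561, 0.4444, 0.6186, 0.3325)
v' = (-1.3600, -1.7260, -1.4960)
ω' = (0.6283, -0.8371, -1.0438)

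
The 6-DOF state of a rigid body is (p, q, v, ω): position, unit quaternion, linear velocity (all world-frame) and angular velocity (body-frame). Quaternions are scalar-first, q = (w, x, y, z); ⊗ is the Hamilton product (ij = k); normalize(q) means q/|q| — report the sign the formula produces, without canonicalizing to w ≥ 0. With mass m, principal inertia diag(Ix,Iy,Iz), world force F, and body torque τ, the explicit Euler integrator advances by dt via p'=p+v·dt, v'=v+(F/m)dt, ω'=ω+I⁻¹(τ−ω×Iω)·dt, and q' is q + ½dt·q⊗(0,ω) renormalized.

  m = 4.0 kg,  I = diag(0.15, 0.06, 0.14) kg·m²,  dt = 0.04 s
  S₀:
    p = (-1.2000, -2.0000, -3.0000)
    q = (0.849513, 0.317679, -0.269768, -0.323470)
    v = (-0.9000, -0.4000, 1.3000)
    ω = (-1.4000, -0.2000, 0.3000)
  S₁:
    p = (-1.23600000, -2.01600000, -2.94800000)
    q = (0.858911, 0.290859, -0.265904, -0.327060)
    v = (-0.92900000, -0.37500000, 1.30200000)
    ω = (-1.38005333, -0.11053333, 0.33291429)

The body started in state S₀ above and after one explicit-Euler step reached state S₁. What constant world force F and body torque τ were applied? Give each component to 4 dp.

rate change Δω = (0.01994667, 0.08946667, 0.03291429)
I·α + gyro = (0.0700, 0.1300, 0.0900)
v₁ − v₀ = (-0.02900000, 0.02500000, 0.00200000)
applied force F = (-2.9000, 2.5000, 0.2000)

F = (-2.9000, 2.5000, 0.2000)
τ = (0.0700, 0.1300, 0.0900)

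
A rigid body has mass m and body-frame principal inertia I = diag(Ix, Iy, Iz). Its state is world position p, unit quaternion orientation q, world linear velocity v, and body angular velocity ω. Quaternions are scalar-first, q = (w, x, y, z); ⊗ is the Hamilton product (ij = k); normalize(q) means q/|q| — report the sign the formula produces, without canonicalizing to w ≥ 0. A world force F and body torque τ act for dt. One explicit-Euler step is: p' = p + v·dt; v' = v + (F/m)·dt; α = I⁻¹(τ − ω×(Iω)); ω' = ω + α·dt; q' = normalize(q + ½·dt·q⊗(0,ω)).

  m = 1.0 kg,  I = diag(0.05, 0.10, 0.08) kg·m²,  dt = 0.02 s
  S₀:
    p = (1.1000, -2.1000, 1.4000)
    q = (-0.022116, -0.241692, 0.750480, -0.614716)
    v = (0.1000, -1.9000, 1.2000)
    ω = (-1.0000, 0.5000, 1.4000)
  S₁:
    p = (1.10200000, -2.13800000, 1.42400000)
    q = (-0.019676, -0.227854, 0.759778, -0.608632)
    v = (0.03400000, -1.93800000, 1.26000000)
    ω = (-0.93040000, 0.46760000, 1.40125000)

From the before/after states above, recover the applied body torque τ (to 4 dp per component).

ω₁ − ω₀ = (0.06960000, -0.03240000, 0.00125000)
τ = I·(Δω/dt) + ω₀×(Iω₀) = (0.1600, -0.1200, -0.0200)

τ = (0.1600, -0.1200, -0.0200)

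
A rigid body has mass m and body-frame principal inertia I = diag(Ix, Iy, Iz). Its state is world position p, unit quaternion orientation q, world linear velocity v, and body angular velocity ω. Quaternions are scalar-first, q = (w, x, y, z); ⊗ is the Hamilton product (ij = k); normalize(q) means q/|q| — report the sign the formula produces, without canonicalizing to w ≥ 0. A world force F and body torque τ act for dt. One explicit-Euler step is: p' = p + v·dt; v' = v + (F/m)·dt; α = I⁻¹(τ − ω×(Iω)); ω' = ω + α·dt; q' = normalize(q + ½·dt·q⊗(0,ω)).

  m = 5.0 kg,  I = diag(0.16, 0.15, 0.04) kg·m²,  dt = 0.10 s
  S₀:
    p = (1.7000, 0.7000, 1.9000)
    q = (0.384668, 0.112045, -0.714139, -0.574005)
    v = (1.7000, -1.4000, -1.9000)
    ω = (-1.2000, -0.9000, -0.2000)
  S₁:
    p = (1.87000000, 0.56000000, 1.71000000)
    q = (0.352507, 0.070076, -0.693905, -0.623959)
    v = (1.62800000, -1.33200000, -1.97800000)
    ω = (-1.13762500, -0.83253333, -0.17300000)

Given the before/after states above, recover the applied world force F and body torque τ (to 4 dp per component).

velocity change Δv = (-0.07200000, 0.06800000, -0.07800000)
m·(v₁−v₀)/dt = (-3.6000, 3.4000, -3.9000)
ω₁ − ω₀ = (0.06237500, 0.06746667, 0.02700000)
τ = I·(Δω/dt) + ω₀×(Iω₀) = (0.0800, 0.1300, 0.0000)

F = (-3.6000, 3.4000, -3.9000)
τ = (0.0800, 0.1300, 0.0000)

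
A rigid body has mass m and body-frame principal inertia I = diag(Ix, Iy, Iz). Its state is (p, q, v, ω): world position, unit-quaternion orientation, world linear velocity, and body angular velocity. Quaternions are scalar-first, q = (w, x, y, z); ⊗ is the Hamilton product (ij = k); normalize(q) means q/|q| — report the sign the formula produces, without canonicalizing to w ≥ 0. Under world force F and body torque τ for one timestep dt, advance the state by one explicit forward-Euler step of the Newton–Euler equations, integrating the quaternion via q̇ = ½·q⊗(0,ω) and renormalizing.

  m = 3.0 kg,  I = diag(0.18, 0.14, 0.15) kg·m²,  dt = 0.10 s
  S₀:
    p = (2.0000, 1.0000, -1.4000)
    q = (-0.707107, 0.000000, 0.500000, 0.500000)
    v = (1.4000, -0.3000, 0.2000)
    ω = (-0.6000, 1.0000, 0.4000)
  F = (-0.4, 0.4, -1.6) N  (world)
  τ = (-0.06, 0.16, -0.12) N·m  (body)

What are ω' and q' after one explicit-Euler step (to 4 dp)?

ω' = (-0.6356, 1.1194, 0.3040)
q' = (-0.7407, 0.0062, 0.4488, 0.4999)

precession coupling ω×(Iω) = (0.0040, -0.0072, 0.0240)
α = I⁻¹(τ − ω×Iω) = (-0.3556, 1.1943, -0.9600)
ω' = ω + α·dt = (-0.6356, 1.1194, 0.3040)
2q̇ = q⊗(0,ω) = (-0.7000000, 0.1242642, -1.0071070, 0.0171572)
updated quaternion q' = (-0.7407, 0.0062, 0.4488, 0.4999)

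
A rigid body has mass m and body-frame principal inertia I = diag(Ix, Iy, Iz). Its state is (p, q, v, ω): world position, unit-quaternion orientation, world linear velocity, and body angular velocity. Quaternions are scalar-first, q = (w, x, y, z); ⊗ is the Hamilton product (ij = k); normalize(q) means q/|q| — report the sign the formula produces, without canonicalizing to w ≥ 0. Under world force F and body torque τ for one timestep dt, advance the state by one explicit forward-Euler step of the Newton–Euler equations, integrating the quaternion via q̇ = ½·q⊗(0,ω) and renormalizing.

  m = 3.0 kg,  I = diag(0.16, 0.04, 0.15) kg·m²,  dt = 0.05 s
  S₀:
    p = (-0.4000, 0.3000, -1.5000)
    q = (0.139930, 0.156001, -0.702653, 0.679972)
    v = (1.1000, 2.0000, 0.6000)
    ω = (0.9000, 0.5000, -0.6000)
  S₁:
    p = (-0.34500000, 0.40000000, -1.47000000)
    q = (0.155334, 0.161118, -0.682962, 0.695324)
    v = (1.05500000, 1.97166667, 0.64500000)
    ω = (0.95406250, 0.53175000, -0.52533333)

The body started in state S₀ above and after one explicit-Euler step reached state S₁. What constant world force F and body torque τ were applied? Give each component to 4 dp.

ω₁ − ω₀ = (0.05406250, 0.03175000, 0.07466667)
gyro term ω₀×Iω₀ = (-0.0330, -0.0054, -0.0540)
I·α + gyro = (0.1400, 0.0200, 0.1700)
v₁ − v₀ = (-0.04500000, -0.02833333, 0.04500000)
m·(v₁−v₀)/dt = (-2.7000, -1.7000, 2.7000)

F = (-2.7000, -1.7000, 2.7000)
τ = (0.1400, 0.0200, 0.1700)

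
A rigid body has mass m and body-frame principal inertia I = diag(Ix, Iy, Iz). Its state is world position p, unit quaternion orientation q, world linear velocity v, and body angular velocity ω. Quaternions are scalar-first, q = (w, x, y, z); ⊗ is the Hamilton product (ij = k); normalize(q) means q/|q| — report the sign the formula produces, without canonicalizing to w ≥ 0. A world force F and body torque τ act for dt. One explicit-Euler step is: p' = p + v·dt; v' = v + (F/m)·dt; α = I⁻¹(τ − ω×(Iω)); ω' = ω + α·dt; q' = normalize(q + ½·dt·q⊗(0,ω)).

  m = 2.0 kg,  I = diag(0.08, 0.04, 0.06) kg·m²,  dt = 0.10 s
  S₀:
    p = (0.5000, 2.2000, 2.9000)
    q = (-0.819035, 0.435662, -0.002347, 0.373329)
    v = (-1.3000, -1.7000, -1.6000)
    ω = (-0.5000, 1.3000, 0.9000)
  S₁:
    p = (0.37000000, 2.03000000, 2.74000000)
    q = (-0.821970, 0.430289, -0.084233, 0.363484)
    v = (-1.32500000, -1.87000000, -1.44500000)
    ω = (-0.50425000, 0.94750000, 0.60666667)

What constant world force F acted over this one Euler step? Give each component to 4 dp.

velocity change Δv = (-0.02500000, -0.17000000, 0.15500000)
F = m·Δv/dt = (-0.5000, -3.4000, 3.1000)

F = (-0.5000, -3.4000, 3.1000)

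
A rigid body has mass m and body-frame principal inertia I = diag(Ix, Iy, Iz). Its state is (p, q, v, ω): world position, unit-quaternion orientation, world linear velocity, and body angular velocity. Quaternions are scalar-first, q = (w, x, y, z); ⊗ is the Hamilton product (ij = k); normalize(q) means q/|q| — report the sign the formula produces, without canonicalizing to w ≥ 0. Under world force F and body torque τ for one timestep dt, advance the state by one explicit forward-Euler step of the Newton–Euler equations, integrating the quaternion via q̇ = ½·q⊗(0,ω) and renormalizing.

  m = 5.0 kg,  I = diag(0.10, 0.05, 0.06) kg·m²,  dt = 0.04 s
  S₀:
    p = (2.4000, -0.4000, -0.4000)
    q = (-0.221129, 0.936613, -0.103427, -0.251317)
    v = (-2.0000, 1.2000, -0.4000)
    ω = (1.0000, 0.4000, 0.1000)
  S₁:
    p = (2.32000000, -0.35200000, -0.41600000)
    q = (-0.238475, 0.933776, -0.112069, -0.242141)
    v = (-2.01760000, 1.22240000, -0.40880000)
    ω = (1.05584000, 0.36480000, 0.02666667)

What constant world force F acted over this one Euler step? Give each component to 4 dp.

F = (-2.2000, 2.8000, -1.1000)

v₁ − v₀ = (-0.01760000, 0.02240000, -0.00880000)
applied force F = (-2.2000, 2.8000, -1.1000)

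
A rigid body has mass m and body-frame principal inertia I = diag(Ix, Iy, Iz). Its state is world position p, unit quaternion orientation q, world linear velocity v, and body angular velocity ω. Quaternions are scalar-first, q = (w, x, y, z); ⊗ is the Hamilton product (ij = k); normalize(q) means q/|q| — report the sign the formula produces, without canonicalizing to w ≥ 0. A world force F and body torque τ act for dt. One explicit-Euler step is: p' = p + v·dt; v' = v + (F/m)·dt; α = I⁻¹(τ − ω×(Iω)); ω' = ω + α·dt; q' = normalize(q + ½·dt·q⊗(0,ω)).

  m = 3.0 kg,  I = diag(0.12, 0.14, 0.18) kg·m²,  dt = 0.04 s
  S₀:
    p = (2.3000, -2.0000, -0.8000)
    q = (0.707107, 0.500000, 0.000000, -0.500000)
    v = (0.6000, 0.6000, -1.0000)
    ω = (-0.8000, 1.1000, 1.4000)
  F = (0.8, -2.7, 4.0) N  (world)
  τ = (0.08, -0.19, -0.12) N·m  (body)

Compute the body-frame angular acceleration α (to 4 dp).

ω×(Iω) gyroscopic = (0.0616, 0.0672, -0.0176)
(τ − ω×Iω)/I = (0.1533, -1.8371, -0.5689)

α = (0.1533, -1.8371, -0.5689)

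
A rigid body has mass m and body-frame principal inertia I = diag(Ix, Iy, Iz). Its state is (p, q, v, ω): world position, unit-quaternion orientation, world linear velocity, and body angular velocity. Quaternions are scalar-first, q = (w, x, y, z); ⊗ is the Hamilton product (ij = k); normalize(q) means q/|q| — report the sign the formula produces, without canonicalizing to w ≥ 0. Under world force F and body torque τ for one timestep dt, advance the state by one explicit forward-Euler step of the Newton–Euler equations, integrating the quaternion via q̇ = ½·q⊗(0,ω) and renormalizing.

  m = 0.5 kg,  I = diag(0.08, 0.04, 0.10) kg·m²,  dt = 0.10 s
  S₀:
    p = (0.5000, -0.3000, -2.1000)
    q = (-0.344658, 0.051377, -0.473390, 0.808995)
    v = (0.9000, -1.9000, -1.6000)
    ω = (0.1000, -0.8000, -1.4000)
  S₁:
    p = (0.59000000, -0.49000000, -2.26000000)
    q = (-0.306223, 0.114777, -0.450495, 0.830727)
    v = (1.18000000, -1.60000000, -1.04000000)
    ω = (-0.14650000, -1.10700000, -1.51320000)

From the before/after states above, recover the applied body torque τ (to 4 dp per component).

τ = (-0.1300, -0.1200, -0.1100)

Δω = ω₁−ω₀ = (-0.24650000, -0.30700000, -0.11320000)
I·α + gyro = (-0.1300, -0.1200, -0.1100)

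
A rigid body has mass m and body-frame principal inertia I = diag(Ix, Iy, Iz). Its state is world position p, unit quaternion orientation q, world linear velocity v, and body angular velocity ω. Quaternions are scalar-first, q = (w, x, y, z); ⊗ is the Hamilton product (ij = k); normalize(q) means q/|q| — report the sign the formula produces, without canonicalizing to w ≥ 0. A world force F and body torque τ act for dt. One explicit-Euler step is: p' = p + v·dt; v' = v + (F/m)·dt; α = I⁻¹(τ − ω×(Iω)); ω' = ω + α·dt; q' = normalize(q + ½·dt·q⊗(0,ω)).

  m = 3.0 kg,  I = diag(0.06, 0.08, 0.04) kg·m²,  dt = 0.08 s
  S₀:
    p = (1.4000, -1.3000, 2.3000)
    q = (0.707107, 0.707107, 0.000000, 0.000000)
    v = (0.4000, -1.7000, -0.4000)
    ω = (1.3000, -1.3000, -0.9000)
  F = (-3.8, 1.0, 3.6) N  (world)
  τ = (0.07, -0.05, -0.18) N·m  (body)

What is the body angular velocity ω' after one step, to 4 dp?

ω×(Iω) gyroscopic = (-0.0468, -0.0234, -0.0338)
(τ − ω×Iω)/I = (1.9467, -0.3325, -3.6550)
ω' = ω + α·dt = (1.4557, -1.3266, -1.1924)

ω' = (1.4557, -1.3266, -1.1924)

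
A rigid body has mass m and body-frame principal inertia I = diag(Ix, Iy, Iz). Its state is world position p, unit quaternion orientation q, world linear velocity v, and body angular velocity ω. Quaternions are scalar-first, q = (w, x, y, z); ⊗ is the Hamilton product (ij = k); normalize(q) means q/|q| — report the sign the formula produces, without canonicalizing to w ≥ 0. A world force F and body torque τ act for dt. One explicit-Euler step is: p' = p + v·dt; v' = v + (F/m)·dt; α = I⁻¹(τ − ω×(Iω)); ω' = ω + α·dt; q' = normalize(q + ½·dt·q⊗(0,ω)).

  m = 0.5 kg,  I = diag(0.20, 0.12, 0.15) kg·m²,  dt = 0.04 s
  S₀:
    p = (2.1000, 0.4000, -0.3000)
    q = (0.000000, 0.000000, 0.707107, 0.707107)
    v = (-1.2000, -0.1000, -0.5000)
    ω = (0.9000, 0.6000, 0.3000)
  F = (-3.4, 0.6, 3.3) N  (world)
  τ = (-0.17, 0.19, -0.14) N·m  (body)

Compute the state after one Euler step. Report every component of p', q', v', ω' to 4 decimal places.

a = F/m = (-6.8000, 1.2000, 6.6000)
new position p' = (2.0520, 0.3960, -0.3200)
new velocity v' = (-1.4720, -0.0520, -0.2360)
ω×(Iω) gyroscopic = (0.0054, 0.0135, -0.0432)
α = I⁻¹(τ − ω×Iω) = (-0.8770, 1.4708, -0.6453)
ω + α·dt = (0.8649, 0.6588, 0.2742)
q⊗(0,ω) = (-0.6363963, -0.2121321, 0.6363963, -0.6363963)
q' = normalize(q + ½dt·q⊗(0,ω)) = (-0.0127, -0.0042, 0.7197, 0.6942)

p' = (2.0520, 0.3960, -0.3200)
q' = (-0.0127, -0.0042, 0.7197, 0.6942)
v' = (-1.4720, -0.0520, -0.2360)
ω' = (0.8649, 0.6588, 0.2742)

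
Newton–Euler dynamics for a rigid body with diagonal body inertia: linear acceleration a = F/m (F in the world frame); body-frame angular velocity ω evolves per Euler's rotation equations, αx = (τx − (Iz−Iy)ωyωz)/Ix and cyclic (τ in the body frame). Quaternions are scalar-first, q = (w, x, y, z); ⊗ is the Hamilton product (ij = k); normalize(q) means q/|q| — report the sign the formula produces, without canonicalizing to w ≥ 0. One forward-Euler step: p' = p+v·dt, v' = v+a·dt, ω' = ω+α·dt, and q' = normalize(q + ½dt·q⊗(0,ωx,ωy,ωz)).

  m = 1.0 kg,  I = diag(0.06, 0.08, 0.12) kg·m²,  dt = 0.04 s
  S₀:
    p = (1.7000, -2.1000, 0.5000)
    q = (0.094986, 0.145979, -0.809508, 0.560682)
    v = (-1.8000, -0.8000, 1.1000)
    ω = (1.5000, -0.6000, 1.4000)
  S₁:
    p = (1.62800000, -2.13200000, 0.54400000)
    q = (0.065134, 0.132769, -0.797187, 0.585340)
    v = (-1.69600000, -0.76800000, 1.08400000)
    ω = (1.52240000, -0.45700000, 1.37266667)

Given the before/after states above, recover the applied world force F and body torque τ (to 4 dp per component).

F = (2.6000, 0.8000, -0.4000)
τ = (0.0000, 0.1600, -0.1000)

rate change Δω = (0.02240000, 0.14300000, -0.02733333)
precession coupling = (-0.0336, -0.1260, -0.0180)
I·α + gyro = (0.0000, 0.1600, -0.1000)
Δv = v₁−v₀ = (0.10400000, 0.03200000, -0.01600000)
applied force F = (2.6000, 0.8000, -0.4000)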